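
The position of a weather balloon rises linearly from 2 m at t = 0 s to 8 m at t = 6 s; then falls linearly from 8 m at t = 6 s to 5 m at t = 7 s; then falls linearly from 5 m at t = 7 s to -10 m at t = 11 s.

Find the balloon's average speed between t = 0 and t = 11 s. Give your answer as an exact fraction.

24/11 m/s

Average speed = (total path length)/(elapsed time); on a piecewise-linear x-t graph the path length is Σ|Δx|.
0–6 s: |Δx| = |8 − 2| = 6 m
6–7 s: |Δx| = |5 − 8| = 3 m
7–11 s: |Δx| = |-10 − 5| = 15 m
Total path = 24 m; average speed = 24/11 = 24/11 m/s.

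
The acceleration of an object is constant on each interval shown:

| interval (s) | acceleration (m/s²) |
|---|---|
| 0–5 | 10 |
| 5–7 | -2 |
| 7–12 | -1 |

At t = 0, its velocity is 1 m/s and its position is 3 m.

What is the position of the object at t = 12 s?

On each constant-a segment, Δv = aΔt and Δx = v₀Δt + ½aΔt²; chain segment to segment.
0–5 s: v starts 1 m/s; Δx = 1·5 + ½·10·5² = 130 m; v ends 51 m/s.
5–7 s: v starts 51 m/s; Δx = 51·2 + ½·-2·2² = 98 m; v ends 47 m/s.
7–12 s: v starts 47 m/s; Δx = 47·5 + ½·-1·5² = 222.5 m; v ends 42 m/s.
x(12) = 3 + Σ Δx = 453.5 m.

453.5 m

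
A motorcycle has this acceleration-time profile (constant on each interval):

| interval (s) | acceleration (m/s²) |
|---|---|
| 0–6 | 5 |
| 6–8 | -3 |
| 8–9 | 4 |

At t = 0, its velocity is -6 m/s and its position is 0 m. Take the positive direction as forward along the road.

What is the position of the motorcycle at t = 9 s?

116 m

On each constant-a segment, Δv = aΔt and Δx = v₀Δt + ½aΔt²; chain segment to segment.
0–6 s: v starts -6 m/s; Δx = -6·6 + ½·5·6² = 54 m; v ends 24 m/s.
6–8 s: v starts 24 m/s; Δx = 24·2 + ½·-3·2² = 42 m; v ends 18 m/s.
8–9 s: v starts 18 m/s; Δx = 18·1 + ½·4·1² = 20 m; v ends 22 m/s.
x(9) = 0 + Σ Δx = 116 m.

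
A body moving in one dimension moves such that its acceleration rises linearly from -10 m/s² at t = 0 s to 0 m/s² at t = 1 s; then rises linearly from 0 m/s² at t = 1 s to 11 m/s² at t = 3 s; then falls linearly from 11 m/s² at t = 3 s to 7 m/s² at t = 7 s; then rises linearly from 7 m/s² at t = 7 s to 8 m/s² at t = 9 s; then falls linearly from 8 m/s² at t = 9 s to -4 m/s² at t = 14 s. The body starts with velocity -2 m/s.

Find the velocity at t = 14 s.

65 m/s

Δv equals the area under the a-t graph; then v = v₀ + Δv.
0–1 s: ½(-10 + 0)(1) = -5 m/s
1–3 s: ½(0 + 11)(2) = 11 m/s
3–7 s: ½(11 + 7)(4) = 36 m/s
7–9 s: ½(7 + 8)(2) = 15 m/s
9–14 s: ½(8 + -4)(5) = 10 m/s
Δv = 67 m/s, so v(14) = -2 + (67) = 65 m/s.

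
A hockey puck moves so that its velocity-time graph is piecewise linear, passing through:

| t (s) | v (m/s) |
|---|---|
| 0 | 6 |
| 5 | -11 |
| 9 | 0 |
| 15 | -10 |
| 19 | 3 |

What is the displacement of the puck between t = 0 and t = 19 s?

-78.5 m

Displacement is the signed area under the v-t curve.
0–5 s: ½(6 + -11)(5) = -12.5 m
5–9 s: ½(-11 + 0)(4) = -22 m
9–15 s: ½(0 + -10)(6) = -30 m
15–19 s: ½(-10 + 3)(4) = -14 m
Net displacement = -78.5 m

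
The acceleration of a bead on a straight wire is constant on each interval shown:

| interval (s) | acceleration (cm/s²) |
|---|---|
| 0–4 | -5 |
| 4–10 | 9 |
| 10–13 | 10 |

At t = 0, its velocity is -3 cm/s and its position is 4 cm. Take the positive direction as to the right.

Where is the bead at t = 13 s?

114 cm

On each constant-a segment, Δv = aΔt and Δx = v₀Δt + ½aΔt²; chain segment to segment.
0–4 s: v starts -3 cm/s; Δx = -3·4 + ½·-5·4² = -52 cm; v ends -23 cm/s.
4–10 s: v starts -23 cm/s; Δx = -23·6 + ½·9·6² = 24 cm; v ends 31 cm/s.
10–13 s: v starts 31 cm/s; Δx = 31·3 + ½·10·3² = 138 cm; v ends 61 cm/s.
x(13) = 4 + Σ Δx = 114 cm.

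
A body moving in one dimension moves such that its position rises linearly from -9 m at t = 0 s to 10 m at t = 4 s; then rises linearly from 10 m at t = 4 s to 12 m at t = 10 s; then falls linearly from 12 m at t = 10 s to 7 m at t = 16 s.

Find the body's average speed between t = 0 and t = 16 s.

Average speed = (total path length)/(elapsed time); on a piecewise-linear x-t graph the path length is Σ|Δx|.
0–4 s: |Δx| = |10 − -9| = 19 m
4–10 s: |Δx| = |12 − 10| = 2 m
10–16 s: |Δx| = |7 − 12| = 5 m
Total path = 26 m; average speed = 26/16 = 1.625 m/s.

1.625 m/s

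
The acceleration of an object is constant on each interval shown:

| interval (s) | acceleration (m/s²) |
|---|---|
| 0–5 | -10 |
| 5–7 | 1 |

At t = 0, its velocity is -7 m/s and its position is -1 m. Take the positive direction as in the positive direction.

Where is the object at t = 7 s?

-273 m

On each constant-a segment, Δv = aΔt and Δx = v₀Δt + ½aΔt²; chain segment to segment.
0–5 s: v starts -7 m/s; Δx = -7·5 + ½·-10·5² = -160 m; v ends -57 m/s.
5–7 s: v starts -57 m/s; Δx = -57·2 + ½·1·2² = -112 m; v ends -55 m/s.
x(7) = -1 + Σ Δx = -273 m.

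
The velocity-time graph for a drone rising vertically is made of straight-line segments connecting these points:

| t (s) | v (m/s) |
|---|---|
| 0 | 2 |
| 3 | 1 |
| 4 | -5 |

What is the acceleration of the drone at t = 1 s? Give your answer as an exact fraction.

-1/3 m/s²

Acceleration is the slope of the v-t graph on 0–3 s: (1 − 2)/(3 − 0) = -1/3 m/s².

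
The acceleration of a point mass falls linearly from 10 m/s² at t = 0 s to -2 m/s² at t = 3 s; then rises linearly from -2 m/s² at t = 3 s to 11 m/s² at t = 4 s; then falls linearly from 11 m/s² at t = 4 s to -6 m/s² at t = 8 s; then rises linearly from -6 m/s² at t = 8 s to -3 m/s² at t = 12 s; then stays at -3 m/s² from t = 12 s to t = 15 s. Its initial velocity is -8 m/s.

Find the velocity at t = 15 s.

-8.5 m/s

Δv equals the area under the a-t graph; then v = v₀ + Δv.
0–3 s: ½(10 + -2)(3) = 12 m/s
3–4 s: ½(-2 + 11)(1) = 4.5 m/s
4–8 s: ½(11 + -6)(4) = 10 m/s
8–12 s: ½(-6 + -3)(4) = -18 m/s
12–15 s: -3 × 3 = -9 m/s
Δv = -0.5 m/s, so v(15) = -8 + (-0.5) = -8.5 m/s.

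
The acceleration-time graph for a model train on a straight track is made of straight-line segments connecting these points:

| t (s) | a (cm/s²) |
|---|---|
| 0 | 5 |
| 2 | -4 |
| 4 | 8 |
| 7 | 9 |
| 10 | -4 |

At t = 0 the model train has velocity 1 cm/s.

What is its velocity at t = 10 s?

39 cm/s

Δv equals the area under the a-t graph; then v = v₀ + Δv.
0–2 s: ½(5 + -4)(2) = 1 cm/s
2–4 s: ½(-4 + 8)(2) = 4 cm/s
4–7 s: ½(8 + 9)(3) = 25.5 cm/s
7–10 s: ½(9 + -4)(3) = 7.5 cm/s
Δv = 38 cm/s, so v(10) = 1 + (38) = 39 cm/s.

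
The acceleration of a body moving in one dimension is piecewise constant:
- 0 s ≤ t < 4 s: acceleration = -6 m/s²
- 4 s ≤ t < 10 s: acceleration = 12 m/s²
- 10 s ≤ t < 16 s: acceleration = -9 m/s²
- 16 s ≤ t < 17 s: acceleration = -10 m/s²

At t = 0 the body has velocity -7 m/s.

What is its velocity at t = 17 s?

Δv equals the area under the a-t graph; then v = v₀ + Δv.
0–4 s: -6 × 4 = -24 m/s
4–10 s: 12 × 6 = 72 m/s
10–16 s: -9 × 6 = -54 m/s
16–17 s: -10 × 1 = -10 m/s
Δv = -16 m/s, so v(17) = -7 + (-16) = -23 m/s.

-23 m/s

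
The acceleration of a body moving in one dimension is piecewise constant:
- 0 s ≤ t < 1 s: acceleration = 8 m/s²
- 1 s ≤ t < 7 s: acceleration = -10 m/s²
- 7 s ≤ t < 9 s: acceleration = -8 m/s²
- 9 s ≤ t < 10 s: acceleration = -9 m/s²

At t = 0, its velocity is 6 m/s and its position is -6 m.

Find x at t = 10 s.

-266.5 m

On each constant-a segment, Δv = aΔt and Δx = v₀Δt + ½aΔt²; chain segment to segment.
0–1 s: v starts 6 m/s; Δx = 6·1 + ½·8·1² = 10 m; v ends 14 m/s.
1–7 s: v starts 14 m/s; Δx = 14·6 + ½·-10·6² = -96 m; v ends -46 m/s.
7–9 s: v starts -46 m/s; Δx = -46·2 + ½·-8·2² = -108 m; v ends -62 m/s.
9–10 s: v starts -62 m/s; Δx = -62·1 + ½·-9·1² = -66.5 m; v ends -71 m/s.
x(10) = -6 + Σ Δx = -266.5 m.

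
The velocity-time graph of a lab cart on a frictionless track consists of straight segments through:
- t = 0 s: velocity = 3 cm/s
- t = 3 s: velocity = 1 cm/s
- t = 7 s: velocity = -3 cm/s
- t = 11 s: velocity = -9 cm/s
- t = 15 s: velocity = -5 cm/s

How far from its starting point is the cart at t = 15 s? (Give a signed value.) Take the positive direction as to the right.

-50 cm

Displacement is the signed area under the v-t curve.
0–3 s: ½(3 + 1)(3) = 6 cm
3–7 s: ½(1 + -3)(4) = -4 cm
7–11 s: ½(-3 + -9)(4) = -24 cm
11–15 s: ½(-9 + -5)(4) = -28 cm
Net displacement = -50 cm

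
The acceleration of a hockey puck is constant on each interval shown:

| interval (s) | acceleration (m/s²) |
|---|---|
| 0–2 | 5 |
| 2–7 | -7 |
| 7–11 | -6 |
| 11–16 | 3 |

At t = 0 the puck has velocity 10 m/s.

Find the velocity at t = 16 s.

-24 m/s

Δv equals the area under the a-t graph; then v = v₀ + Δv.
0–2 s: 5 × 2 = 10 m/s
2–7 s: -7 × 5 = -35 m/s
7–11 s: -6 × 4 = -24 m/s
11–16 s: 3 × 5 = 15 m/s
Δv = -34 m/s, so v(16) = 10 + (-34) = -24 m/s.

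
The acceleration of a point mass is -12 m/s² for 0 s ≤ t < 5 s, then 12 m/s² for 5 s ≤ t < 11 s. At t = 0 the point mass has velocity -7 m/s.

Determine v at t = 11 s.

Δv equals the area under the a-t graph; then v = v₀ + Δv.
0–5 s: -12 × 5 = -60 m/s
5–11 s: 12 × 6 = 72 m/s
Δv = 12 m/s, so v(11) = -7 + (12) = 5 m/s.

5 m/s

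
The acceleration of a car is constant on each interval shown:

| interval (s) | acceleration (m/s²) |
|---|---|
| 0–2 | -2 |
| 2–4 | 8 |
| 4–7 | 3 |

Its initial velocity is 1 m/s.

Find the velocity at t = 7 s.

Δv equals the area under the a-t graph; then v = v₀ + Δv.
0–2 s: -2 × 2 = -4 m/s
2–4 s: 8 × 2 = 16 m/s
4–7 s: 3 × 3 = 9 m/s
Δv = 21 m/s, so v(7) = 1 + (21) = 22 m/s.

22 m/s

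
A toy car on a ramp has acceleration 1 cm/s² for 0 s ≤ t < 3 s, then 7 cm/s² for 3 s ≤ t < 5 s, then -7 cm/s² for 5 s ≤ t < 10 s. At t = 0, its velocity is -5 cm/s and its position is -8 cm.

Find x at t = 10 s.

-36 cm

On each constant-a segment, Δv = aΔt and Δx = v₀Δt + ½aΔt²; chain segment to segment.
0–3 s: v starts -5 cm/s; Δx = -5·3 + ½·1·3² = -10.5 cm; v ends -2 cm/s.
3–5 s: v starts -2 cm/s; Δx = -2·2 + ½·7·2² = 10 cm; v ends 12 cm/s.
5–10 s: v starts 12 cm/s; Δx = 12·5 + ½·-7·5² = -27.5 cm; v ends -23 cm/s.
x(10) = -8 + Σ Δx = -36 cm.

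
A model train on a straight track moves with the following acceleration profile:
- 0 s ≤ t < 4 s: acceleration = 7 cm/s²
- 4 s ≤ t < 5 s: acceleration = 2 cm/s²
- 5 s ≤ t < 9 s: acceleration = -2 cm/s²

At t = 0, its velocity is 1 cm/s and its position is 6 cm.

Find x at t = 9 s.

On each constant-a segment, Δv = aΔt and Δx = v₀Δt + ½aΔt²; chain segment to segment.
0–4 s: v starts 1 cm/s; Δx = 1·4 + ½·7·4² = 60 cm; v ends 29 cm/s.
4–5 s: v starts 29 cm/s; Δx = 29·1 + ½·2·1² = 30 cm; v ends 31 cm/s.
5–9 s: v starts 31 cm/s; Δx = 31·4 + ½·-2·4² = 108 cm; v ends 23 cm/s.
x(9) = 6 + Σ Δx = 204 cm.

204 cm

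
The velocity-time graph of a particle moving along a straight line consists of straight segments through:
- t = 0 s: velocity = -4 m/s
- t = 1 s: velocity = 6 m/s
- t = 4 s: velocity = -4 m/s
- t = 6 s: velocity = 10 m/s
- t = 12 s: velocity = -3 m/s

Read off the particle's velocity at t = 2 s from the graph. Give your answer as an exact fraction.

On 1–4 s the graph is linear from 6 to -4 m/s: v(2) = 6 + (-4 − 6)·(2 − 1)/(4 − 1) = 8/3 m/s.

8/3 m/s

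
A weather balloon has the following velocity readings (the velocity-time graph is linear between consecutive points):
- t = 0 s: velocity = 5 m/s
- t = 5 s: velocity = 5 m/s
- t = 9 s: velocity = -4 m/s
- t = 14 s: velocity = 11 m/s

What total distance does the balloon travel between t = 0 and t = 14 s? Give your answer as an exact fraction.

Total distance travelled is ∫|v| dt — sum the magnitudes of each area piece.
0–5 s: |5| × 5 = 25 m
5–9 s: v = 0 at t = 65/9 s; triangle areas 50/9 + 32/9 = 82/9 m
9–14 s: v = 0 at t = 31/3 s; triangle areas 8/3 + 121/6 = 137/6 m
Total distance = 1025/18 m

1025/18 m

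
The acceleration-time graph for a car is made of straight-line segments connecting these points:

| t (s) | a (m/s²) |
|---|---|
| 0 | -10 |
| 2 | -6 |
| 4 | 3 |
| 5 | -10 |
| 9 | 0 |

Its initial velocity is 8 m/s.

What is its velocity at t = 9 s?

-34.5 m/s

Δv equals the area under the a-t graph; then v = v₀ + Δv.
0–2 s: ½(-10 + -6)(2) = -16 m/s
2–4 s: ½(-6 + 3)(2) = -3 m/s
4–5 s: ½(3 + -10)(1) = -3.5 m/s
5–9 s: ½(-10 + 0)(4) = -20 m/s
Δv = -42.5 m/s, so v(9) = 8 + (-42.5) = -34.5 m/s.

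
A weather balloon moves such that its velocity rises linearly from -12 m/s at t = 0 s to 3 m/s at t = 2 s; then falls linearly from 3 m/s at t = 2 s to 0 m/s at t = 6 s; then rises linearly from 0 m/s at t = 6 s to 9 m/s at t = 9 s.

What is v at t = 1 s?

-4.5 m/s

On 0–2 s the graph is linear from -12 to 3 m/s: v(1) = -12 + (3 − -12)·(1 − 0)/(2 − 0) = -4.5 m/s.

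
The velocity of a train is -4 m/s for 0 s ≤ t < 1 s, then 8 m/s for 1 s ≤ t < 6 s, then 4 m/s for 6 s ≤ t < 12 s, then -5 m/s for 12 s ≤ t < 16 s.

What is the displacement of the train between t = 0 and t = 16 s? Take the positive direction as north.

Net displacement equals the area under the velocity-time graph (areas below the axis count negative).
0–1 s: -4 × 1 = -4 m
1–6 s: 8 × 5 = 40 m
6–12 s: 4 × 6 = 24 m
12–16 s: -5 × 4 = -20 m
Net displacement = 40 m

40 m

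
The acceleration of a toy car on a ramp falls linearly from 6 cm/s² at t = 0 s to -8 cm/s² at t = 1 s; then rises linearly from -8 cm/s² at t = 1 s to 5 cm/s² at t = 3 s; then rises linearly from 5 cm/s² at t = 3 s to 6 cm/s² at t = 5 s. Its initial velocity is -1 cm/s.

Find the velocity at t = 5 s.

6 cm/s

Δv equals the area under the a-t graph; then v = v₀ + Δv.
0–1 s: ½(6 + -8)(1) = -1 cm/s
1–3 s: ½(-8 + 5)(2) = -3 cm/s
3–5 s: ½(5 + 6)(2) = 11 cm/s
Δv = 7 cm/s, so v(5) = -1 + (7) = 6 cm/s.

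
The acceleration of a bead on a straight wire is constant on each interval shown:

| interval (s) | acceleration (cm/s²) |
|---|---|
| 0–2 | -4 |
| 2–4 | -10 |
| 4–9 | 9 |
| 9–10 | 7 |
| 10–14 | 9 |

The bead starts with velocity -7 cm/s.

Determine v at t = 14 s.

Δv equals the area under the a-t graph; then v = v₀ + Δv.
0–2 s: -4 × 2 = -8 cm/s
2–4 s: -10 × 2 = -20 cm/s
4–9 s: 9 × 5 = 45 cm/s
9–10 s: 7 × 1 = 7 cm/s
10–14 s: 9 × 4 = 36 cm/s
Δv = 60 cm/s, so v(14) = -7 + (60) = 53 cm/s.

53 cm/s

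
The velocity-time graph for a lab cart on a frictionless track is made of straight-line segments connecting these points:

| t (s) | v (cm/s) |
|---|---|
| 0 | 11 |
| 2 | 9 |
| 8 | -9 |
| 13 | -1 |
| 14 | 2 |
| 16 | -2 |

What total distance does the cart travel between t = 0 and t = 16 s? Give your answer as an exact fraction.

Distance (not displacement) is the total path length: add the absolute areas under v-t.
0–2 s: |½(11 + 9)(2)| = 20 cm
2–8 s: v = 0 at t = 5 s; triangle areas 13.5 + 13.5 = 27 cm
8–13 s: |½(-9 + -1)(5)| = 25 cm
13–14 s: v = 0 at t = 40/3 s; triangle areas 1/6 + 2/3 = 5/6 cm
14–16 s: v = 0 at t = 15 s; triangle areas 1 + 1 = 2 cm
Total distance = 449/6 cm

449/6 cm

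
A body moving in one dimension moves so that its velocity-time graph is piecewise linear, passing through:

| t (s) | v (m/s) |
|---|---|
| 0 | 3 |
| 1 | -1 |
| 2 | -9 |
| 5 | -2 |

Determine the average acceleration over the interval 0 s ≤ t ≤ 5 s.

-1 m/s²

Average acceleration = Δv/Δt = (-2 − 3)/(5 − 0) = -1 m/s².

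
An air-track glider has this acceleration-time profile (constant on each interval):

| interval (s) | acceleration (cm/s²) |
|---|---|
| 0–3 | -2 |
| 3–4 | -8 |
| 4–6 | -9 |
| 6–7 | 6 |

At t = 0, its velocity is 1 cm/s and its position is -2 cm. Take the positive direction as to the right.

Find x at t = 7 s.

On each constant-a segment, Δv = aΔt and Δx = v₀Δt + ½aΔt²; chain segment to segment.
0–3 s: v starts 1 cm/s; Δx = 1·3 + ½·-2·3² = -6 cm; v ends -5 cm/s.
3–4 s: v starts -5 cm/s; Δx = -5·1 + ½·-8·1² = -9 cm; v ends -13 cm/s.
4–6 s: v starts -13 cm/s; Δx = -13·2 + ½·-9·2² = -44 cm; v ends -31 cm/s.
6–7 s: v starts -31 cm/s; Δx = -31·1 + ½·6·1² = -28 cm; v ends -25 cm/s.
x(7) = -2 + Σ Δx = -89 cm.

-89 cm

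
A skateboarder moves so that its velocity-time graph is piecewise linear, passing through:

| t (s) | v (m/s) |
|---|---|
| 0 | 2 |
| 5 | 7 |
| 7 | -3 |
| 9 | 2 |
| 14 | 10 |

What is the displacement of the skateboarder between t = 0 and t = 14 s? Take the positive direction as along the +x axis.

Displacement is the signed area under the v-t curve.
0–5 s: ½(2 + 7)(5) = 22.5 m
5–7 s: ½(7 + -3)(2) = 4 m
7–9 s: ½(-3 + 2)(2) = -1 m
9–14 s: ½(2 + 10)(5) = 30 m
Net displacement = 55.5 m

55.5 m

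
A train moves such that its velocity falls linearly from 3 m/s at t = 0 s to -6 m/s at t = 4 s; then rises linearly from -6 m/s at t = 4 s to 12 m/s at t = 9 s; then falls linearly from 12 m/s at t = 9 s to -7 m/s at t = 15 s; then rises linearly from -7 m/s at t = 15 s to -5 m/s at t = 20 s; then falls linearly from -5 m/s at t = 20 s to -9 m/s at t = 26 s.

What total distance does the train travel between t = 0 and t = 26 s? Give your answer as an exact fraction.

Total distance travelled is ∫|v| dt — sum the magnitudes of each area piece.
0–4 s: v = 0 at t = 4/3 s; triangle areas 2 + 8 = 10 m
4–9 s: v = 0 at t = 17/3 s; triangle areas 5 + 20 = 25 m
9–15 s: v = 0 at t = 243/19 s; triangle areas 432/19 + 147/19 = 579/19 m
15–20 s: |½(-7 + -5)(5)| = 30 m
20–26 s: |½(-5 + -9)(6)| = 42 m
Total distance = 2612/19 m

2612/19 m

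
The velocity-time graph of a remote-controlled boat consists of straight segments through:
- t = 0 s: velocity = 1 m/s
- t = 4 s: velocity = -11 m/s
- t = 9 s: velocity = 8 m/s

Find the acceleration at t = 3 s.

-3 m/s²

Acceleration is the slope of the v-t graph on 0–4 s: (-11 − 1)/(4 − 0) = -3 m/s².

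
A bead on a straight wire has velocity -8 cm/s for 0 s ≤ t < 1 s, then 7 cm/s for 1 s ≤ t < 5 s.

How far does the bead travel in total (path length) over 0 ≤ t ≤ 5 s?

36 cm

Distance (not displacement) is the total path length: add the absolute areas under v-t.
0–1 s: |-8| × 1 = 8 cm
1–5 s: |7| × 4 = 28 cm
Total distance = 36 cm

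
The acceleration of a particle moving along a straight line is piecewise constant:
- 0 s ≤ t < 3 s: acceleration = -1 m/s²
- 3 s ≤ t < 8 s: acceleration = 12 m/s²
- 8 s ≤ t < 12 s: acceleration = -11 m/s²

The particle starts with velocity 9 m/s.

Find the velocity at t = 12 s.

22 m/s

Δv equals the area under the a-t graph; then v = v₀ + Δv.
0–3 s: -1 × 3 = -3 m/s
3–8 s: 12 × 5 = 60 m/s
8–12 s: -11 × 4 = -44 m/s
Δv = 13 m/s, so v(12) = 9 + (13) = 22 m/s.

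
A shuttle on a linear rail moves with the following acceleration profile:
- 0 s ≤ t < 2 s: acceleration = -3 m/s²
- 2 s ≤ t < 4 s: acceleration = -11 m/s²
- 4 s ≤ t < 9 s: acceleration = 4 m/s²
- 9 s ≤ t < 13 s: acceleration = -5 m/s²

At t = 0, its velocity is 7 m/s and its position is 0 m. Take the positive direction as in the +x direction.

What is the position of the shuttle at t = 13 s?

On each constant-a segment, Δv = aΔt and Δx = v₀Δt + ½aΔt²; chain segment to segment.
0–2 s: v starts 7 m/s; Δx = 7·2 + ½·-3·2² = 8 m; v ends 1 m/s.
2–4 s: v starts 1 m/s; Δx = 1·2 + ½·-11·2² = -20 m; v ends -21 m/s.
4–9 s: v starts -21 m/s; Δx = -21·5 + ½·4·5² = -55 m; v ends -1 m/s.
9–13 s: v starts -1 m/s; Δx = -1·4 + ½·-5·4² = -44 m; v ends -21 m/s.
x(13) = 0 + Σ Δx = -111 m.

-111 m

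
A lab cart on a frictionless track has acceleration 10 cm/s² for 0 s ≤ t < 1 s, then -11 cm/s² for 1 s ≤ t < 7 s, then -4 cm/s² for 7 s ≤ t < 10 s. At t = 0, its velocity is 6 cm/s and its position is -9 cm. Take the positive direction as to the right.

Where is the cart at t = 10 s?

On each constant-a segment, Δv = aΔt and Δx = v₀Δt + ½aΔt²; chain segment to segment.
0–1 s: v starts 6 cm/s; Δx = 6·1 + ½·10·1² = 11 cm; v ends 16 cm/s.
1–7 s: v starts 16 cm/s; Δx = 16·6 + ½·-11·6² = -102 cm; v ends -50 cm/s.
7–10 s: v starts -50 cm/s; Δx = -50·3 + ½·-4·3² = -168 cm; v ends -62 cm/s.
x(10) = -9 + Σ Δx = -268 cm.

-268 cm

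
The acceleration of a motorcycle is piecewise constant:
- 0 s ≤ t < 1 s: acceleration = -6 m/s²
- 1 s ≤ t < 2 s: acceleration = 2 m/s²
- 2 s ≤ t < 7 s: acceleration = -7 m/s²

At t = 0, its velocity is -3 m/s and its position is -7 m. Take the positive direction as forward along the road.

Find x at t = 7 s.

-143.5 m

On each constant-a segment, Δv = aΔt and Δx = v₀Δt + ½aΔt²; chain segment to segment.
0–1 s: v starts -3 m/s; Δx = -3·1 + ½·-6·1² = -6 m; v ends -9 m/s.
1–2 s: v starts -9 m/s; Δx = -9·1 + ½·2·1² = -8 m; v ends -7 m/s.
2–7 s: v starts -7 m/s; Δx = -7·5 + ½·-7·5² = -122.5 m; v ends -42 m/s.
x(7) = -7 + Σ Δx = -143.5 m.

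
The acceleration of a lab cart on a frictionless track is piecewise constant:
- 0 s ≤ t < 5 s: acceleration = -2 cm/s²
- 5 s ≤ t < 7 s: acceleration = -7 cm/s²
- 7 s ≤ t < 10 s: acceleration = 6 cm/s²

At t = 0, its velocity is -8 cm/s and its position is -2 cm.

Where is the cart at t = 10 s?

On each constant-a segment, Δv = aΔt and Δx = v₀Δt + ½aΔt²; chain segment to segment.
0–5 s: v starts -8 cm/s; Δx = -8·5 + ½·-2·5² = -65 cm; v ends -18 cm/s.
5–7 s: v starts -18 cm/s; Δx = -18·2 + ½·-7·2² = -50 cm; v ends -32 cm/s.
7–10 s: v starts -32 cm/s; Δx = -32·3 + ½·6·3² = -69 cm; v ends -14 cm/s.
x(10) = -2 + Σ Δx = -186 cm.

-186 cm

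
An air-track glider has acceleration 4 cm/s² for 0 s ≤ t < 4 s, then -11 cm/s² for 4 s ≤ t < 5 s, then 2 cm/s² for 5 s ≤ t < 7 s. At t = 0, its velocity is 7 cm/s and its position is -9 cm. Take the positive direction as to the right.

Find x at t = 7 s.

On each constant-a segment, Δv = aΔt and Δx = v₀Δt + ½aΔt²; chain segment to segment.
0–4 s: v starts 7 cm/s; Δx = 7·4 + ½·4·4² = 60 cm; v ends 23 cm/s.
4–5 s: v starts 23 cm/s; Δx = 23·1 + ½·-11·1² = 17.5 cm; v ends 12 cm/s.
5–7 s: v starts 12 cm/s; Δx = 12·2 + ½·2·2² = 28 cm; v ends 16 cm/s.
x(7) = -9 + Σ Δx = 96.5 cm.

96.5 cm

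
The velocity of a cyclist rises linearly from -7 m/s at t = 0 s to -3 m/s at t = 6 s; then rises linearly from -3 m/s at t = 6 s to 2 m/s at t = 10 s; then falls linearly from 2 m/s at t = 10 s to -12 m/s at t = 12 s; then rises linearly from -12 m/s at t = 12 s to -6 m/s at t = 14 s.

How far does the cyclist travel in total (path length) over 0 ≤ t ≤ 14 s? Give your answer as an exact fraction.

2232/35 m

Distance (not displacement) is the total path length: add the absolute areas under v-t.
0–6 s: |½(-7 + -3)(6)| = 30 m
6–10 s: v = 0 at t = 8.4 s; triangle areas 3.6 + 1.6 = 5.2 m
10–12 s: v = 0 at t = 72/7 s; triangle areas 2/7 + 72/7 = 74/7 m
12–14 s: |½(-12 + -6)(2)| = 18 m
Total distance = 2232/35 m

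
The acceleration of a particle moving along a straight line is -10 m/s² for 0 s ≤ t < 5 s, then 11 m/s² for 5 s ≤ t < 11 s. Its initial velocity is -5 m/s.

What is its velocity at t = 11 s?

Δv equals the area under the a-t graph; then v = v₀ + Δv.
0–5 s: -10 × 5 = -50 m/s
5–11 s: 11 × 6 = 66 m/s
Δv = 16 m/s, so v(11) = -5 + (16) = 11 m/s.

11 m/s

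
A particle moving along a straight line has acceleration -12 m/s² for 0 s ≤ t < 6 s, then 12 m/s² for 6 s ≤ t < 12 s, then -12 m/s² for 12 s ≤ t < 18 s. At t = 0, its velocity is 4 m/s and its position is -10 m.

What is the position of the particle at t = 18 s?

-586 m

On each constant-a segment, Δv = aΔt and Δx = v₀Δt + ½aΔt²; chain segment to segment.
0–6 s: v starts 4 m/s; Δx = 4·6 + ½·-12·6² = -192 m; v ends -68 m/s.
6–12 s: v starts -68 m/s; Δx = -68·6 + ½·12·6² = -192 m; v ends 4 m/s.
12–18 s: v starts 4 m/s; Δx = 4·6 + ½·-12·6² = -192 m; v ends -68 m/s.
x(18) = -10 + Σ Δx = -586 m.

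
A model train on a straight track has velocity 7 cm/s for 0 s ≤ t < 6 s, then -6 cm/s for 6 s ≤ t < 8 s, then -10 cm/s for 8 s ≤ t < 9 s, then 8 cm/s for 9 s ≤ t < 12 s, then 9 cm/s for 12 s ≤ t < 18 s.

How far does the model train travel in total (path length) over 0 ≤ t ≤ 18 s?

142 cm

Total distance travelled is ∫|v| dt — sum the magnitudes of each area piece.
0–6 s: |7| × 6 = 42 cm
6–8 s: |-6| × 2 = 12 cm
8–9 s: |-10| × 1 = 10 cm
9–12 s: |8| × 3 = 24 cm
12–18 s: |9| × 6 = 54 cm
Total distance = 142 cm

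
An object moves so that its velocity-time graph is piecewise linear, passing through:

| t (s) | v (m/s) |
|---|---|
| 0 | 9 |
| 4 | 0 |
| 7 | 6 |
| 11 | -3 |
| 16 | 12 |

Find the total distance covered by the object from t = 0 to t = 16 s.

62.5 m

Distance (not displacement) is the total path length: add the absolute areas under v-t.
0–4 s: |½(9 + 0)(4)| = 18 m
4–7 s: |½(0 + 6)(3)| = 9 m
7–11 s: v = 0 at t = 29/3 s; triangle areas 8 + 2 = 10 m
11–16 s: v = 0 at t = 12 s; triangle areas 1.5 + 24 = 25.5 m
Total distance = 62.5 m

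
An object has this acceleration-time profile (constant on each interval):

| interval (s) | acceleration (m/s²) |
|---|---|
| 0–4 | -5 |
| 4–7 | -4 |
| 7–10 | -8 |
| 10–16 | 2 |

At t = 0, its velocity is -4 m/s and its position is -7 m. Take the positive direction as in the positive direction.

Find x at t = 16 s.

-621 m

On each constant-a segment, Δv = aΔt and Δx = v₀Δt + ½aΔt²; chain segment to segment.
0–4 s: v starts -4 m/s; Δx = -4·4 + ½·-5·4² = -56 m; v ends -24 m/s.
4–7 s: v starts -24 m/s; Δx = -24·3 + ½·-4·3² = -90 m; v ends -36 m/s.
7–10 s: v starts -36 m/s; Δx = -36·3 + ½·-8·3² = -144 m; v ends -60 m/s.
10–16 s: v starts -60 m/s; Δx = -60·6 + ½·2·6² = -324 m; v ends -48 m/s.
x(16) = -7 + Σ Δx = -621 m.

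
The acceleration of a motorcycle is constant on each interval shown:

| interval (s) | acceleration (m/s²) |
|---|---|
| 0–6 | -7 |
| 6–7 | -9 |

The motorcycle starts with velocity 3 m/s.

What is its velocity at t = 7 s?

Δv equals the area under the a-t graph; then v = v₀ + Δv.
0–6 s: -7 × 6 = -42 m/s
6–7 s: -9 × 1 = -9 m/s
Δv = -51 m/s, so v(7) = 3 + (-51) = -48 m/s.

-48 m/s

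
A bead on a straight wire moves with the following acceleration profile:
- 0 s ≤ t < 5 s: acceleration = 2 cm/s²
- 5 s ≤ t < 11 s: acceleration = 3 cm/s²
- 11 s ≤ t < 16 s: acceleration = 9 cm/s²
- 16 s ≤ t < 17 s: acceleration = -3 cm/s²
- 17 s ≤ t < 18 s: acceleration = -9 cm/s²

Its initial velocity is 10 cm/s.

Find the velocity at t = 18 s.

Δv equals the area under the a-t graph; then v = v₀ + Δv.
0–5 s: 2 × 5 = 10 cm/s
5–11 s: 3 × 6 = 18 cm/s
11–16 s: 9 × 5 = 45 cm/s
16–17 s: -3 × 1 = -3 cm/s
17–18 s: -9 × 1 = -9 cm/s
Δv = 61 cm/s, so v(18) = 10 + (61) = 71 cm/s.

71 cm/s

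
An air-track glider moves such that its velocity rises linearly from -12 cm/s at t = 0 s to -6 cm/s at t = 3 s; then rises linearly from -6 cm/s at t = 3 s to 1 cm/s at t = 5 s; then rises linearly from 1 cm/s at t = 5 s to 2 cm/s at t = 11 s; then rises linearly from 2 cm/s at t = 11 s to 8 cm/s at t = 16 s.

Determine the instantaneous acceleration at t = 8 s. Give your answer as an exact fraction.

Acceleration is the slope of the v-t graph on 5–11 s: (2 − 1)/(11 − 5) = 1/6 cm/s².

1/6 cm/s²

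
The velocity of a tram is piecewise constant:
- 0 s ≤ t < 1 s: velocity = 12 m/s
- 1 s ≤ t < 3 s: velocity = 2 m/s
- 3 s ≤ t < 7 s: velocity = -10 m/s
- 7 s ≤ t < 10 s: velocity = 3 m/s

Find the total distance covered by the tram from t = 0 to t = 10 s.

Total distance travelled is ∫|v| dt — sum the magnitudes of each area piece.
0–1 s: |12| × 1 = 12 m
1–3 s: |2| × 2 = 4 m
3–7 s: |-10| × 4 = 40 m
7–10 s: |3| × 3 = 9 m
Total distance = 65 m

65 m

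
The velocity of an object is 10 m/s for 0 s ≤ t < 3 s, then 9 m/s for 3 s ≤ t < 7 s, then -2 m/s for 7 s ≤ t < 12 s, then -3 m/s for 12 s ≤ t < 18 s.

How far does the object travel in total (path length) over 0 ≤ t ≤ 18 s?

Total distance travelled is ∫|v| dt — sum the magnitudes of each area piece.
0–3 s: |10| × 3 = 30 m
3–7 s: |9| × 4 = 36 m
7–12 s: |-2| × 5 = 10 m
12–18 s: |-3| × 6 = 18 m
Total distance = 94 m

94 m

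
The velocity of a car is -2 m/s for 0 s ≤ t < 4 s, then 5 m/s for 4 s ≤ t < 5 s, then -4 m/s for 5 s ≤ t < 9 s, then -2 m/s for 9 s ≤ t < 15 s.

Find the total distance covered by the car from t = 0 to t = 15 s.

Distance (not displacement) is the total path length: add the absolute areas under v-t.
0–4 s: |-2| × 4 = 8 m
4–5 s: |5| × 1 = 5 m
5–9 s: |-4| × 4 = 16 m
9–15 s: |-2| × 6 = 12 m
Total distance = 41 m

41 m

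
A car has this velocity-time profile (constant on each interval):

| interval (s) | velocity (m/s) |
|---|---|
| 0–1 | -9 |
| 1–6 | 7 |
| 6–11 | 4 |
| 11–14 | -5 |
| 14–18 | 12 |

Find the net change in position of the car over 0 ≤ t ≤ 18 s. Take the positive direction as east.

Net displacement equals the area under the velocity-time graph (areas below the axis count negative).
0–1 s: -9 × 1 = -9 m
1–6 s: 7 × 5 = 35 m
6–11 s: 4 × 5 = 20 m
11–14 s: -5 × 3 = -15 m
14–18 s: 12 × 4 = 48 m
Net displacement = 79 m

79 m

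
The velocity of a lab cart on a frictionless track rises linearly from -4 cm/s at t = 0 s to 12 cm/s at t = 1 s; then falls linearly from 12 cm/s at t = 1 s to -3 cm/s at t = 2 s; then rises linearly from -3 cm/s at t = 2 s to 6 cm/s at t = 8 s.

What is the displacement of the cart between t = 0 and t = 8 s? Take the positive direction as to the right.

17.5 cm

Net displacement equals the area under the velocity-time graph (areas below the axis count negative).
0–1 s: ½(-4 + 12)(1) = 4 cm
1–2 s: ½(12 + -3)(1) = 4.5 cm
2–8 s: ½(-3 + 6)(6) = 9 cm
Net displacement = 17.5 cm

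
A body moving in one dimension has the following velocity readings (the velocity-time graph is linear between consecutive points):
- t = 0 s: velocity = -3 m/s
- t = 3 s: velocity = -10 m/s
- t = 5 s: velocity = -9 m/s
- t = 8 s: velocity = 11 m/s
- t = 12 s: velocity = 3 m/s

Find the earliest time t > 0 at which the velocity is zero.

t = 6.35 s

v changes sign on 5–8 s (from -9 to 11); the graph is linear there, so v = 0 at t = 5 + (9)·(8 − 5)/(11 − -9) = 6.35 s.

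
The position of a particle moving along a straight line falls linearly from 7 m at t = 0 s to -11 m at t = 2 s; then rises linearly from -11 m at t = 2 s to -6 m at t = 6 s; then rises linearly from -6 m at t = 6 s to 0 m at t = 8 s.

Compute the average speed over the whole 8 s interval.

3.625 m/s

Average speed = (total path length)/(elapsed time); on a piecewise-linear x-t graph the path length is Σ|Δx|.
0–2 s: |Δx| = |-11 − 7| = 18 m
2–6 s: |Δx| = |-6 − -11| = 5 m
6–8 s: |Δx| = |0 − -6| = 6 m
Total path = 29 m; average speed = 29/8 = 3.625 m/s.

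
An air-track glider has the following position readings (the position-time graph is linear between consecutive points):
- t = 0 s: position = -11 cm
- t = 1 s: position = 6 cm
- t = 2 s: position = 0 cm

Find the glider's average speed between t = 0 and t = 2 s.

11.5 cm/s

Average speed = (total path length)/(elapsed time); on a piecewise-linear x-t graph the path length is Σ|Δx|.
0–1 s: |Δx| = |6 − -11| = 17 cm
1–2 s: |Δx| = |0 − 6| = 6 cm
Total path = 23 cm; average speed = 23/2 = 11.5 cm/s.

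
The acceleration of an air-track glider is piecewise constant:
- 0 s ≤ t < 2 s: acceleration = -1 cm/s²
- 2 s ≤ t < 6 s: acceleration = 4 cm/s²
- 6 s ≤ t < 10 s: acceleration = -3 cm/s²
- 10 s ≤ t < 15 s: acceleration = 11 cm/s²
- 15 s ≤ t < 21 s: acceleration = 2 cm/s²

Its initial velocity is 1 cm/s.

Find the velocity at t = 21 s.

70 cm/s

Δv equals the area under the a-t graph; then v = v₀ + Δv.
0–2 s: -1 × 2 = -2 cm/s
2–6 s: 4 × 4 = 16 cm/s
6–10 s: -3 × 4 = -12 cm/s
10–15 s: 11 × 5 = 55 cm/s
15–21 s: 2 × 6 = 12 cm/s
Δv = 69 cm/s, so v(21) = 1 + (69) = 70 cm/s.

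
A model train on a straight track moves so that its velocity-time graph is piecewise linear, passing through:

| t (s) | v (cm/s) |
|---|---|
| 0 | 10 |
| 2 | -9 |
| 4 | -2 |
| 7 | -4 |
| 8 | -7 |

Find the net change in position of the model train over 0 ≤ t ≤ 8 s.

-24.5 cm

Net displacement equals the area under the velocity-time graph (areas below the axis count negative).
0–2 s: ½(10 + -9)(2) = 1 cm
2–4 s: ½(-9 + -2)(2) = -11 cm
4–7 s: ½(-2 + -4)(3) = -9 cm
7–8 s: ½(-4 + -7)(1) = -5.5 cm
Net displacement = -24.5 cm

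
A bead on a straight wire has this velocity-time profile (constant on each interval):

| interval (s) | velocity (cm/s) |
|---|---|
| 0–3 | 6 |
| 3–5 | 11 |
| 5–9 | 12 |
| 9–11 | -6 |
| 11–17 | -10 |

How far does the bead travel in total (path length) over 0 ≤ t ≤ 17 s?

Distance (not displacement) is the total path length: add the absolute areas under v-t.
0–3 s: |6| × 3 = 18 cm
3–5 s: |11| × 2 = 22 cm
5–9 s: |12| × 4 = 48 cm
9–11 s: |-6| × 2 = 12 cm
11–17 s: |-10| × 6 = 60 cm
Total distance = 160 cm

160 cm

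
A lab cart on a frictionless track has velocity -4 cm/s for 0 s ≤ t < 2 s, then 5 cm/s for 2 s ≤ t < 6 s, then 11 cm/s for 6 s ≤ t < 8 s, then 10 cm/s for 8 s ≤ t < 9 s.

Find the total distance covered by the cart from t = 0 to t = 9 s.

Distance (not displacement) is the total path length: add the absolute areas under v-t.
0–2 s: |-4| × 2 = 8 cm
2–6 s: |5| × 4 = 20 cm
6–8 s: |11| × 2 = 22 cm
8–9 s: |10| × 1 = 10 cm
Total distance = 60 cm

60 cm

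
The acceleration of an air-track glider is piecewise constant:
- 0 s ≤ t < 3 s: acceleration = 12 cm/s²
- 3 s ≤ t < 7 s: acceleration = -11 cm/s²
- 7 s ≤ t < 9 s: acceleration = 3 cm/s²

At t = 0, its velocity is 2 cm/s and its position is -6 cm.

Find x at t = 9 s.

112 cm

On each constant-a segment, Δv = aΔt and Δx = v₀Δt + ½aΔt²; chain segment to segment.
0–3 s: v starts 2 cm/s; Δx = 2·3 + ½·12·3² = 60 cm; v ends 38 cm/s.
3–7 s: v starts 38 cm/s; Δx = 38·4 + ½·-11·4² = 64 cm; v ends -6 cm/s.
7–9 s: v starts -6 cm/s; Δx = -6·2 + ½·3·2² = -6 cm; v ends 0 cm/s.
x(9) = -6 + Σ Δx = 112 cm.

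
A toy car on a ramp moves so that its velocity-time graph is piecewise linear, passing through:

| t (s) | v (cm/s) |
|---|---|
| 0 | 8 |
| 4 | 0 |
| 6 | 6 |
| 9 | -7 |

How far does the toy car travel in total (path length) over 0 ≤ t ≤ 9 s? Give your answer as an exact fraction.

Distance (not displacement) is the total path length: add the absolute areas under v-t.
0–4 s: |½(8 + 0)(4)| = 16 cm
4–6 s: |½(0 + 6)(2)| = 6 cm
6–9 s: v = 0 at t = 96/13 s; triangle areas 54/13 + 147/26 = 255/26 cm
Total distance = 827/26 cm

827/26 cm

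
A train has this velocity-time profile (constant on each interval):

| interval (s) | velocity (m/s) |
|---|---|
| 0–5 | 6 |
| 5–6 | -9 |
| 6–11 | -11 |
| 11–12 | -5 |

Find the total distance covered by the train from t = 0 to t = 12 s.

Total distance travelled is ∫|v| dt — sum the magnitudes of each area piece.
0–5 s: |6| × 5 = 30 m
5–6 s: |-9| × 1 = 9 m
6–11 s: |-11| × 5 = 55 m
11–12 s: |-5| × 1 = 5 m
Total distance = 99 m

99 m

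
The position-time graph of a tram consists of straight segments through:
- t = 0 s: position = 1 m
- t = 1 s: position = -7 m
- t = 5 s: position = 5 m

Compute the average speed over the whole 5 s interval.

4 m/s

Average speed = (total path length)/(elapsed time); on a piecewise-linear x-t graph the path length is Σ|Δx|.
0–1 s: |Δx| = |-7 − 1| = 8 m
1–5 s: |Δx| = |5 − -7| = 12 m
Total path = 20 m; average speed = 20/5 = 4 m/s.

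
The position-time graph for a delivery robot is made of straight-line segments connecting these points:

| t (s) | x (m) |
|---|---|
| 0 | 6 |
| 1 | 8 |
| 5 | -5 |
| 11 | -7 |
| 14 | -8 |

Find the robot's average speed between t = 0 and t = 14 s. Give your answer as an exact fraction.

Average speed = (total path length)/(elapsed time); on a piecewise-linear x-t graph the path length is Σ|Δx|.
0–1 s: |Δx| = |8 − 6| = 2 m
1–5 s: |Δx| = |-5 − 8| = 13 m
5–11 s: |Δx| = |-7 − -5| = 2 m
11–14 s: |Δx| = |-8 − -7| = 1 m
Total path = 18 m; average speed = 18/14 = 9/7 m/s.

9/7 m/s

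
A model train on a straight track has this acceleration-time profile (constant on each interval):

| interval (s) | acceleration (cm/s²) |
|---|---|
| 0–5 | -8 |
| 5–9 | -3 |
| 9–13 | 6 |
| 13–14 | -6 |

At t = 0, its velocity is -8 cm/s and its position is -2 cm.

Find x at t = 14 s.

On each constant-a segment, Δv = aΔt and Δx = v₀Δt + ½aΔt²; chain segment to segment.
0–5 s: v starts -8 cm/s; Δx = -8·5 + ½·-8·5² = -140 cm; v ends -48 cm/s.
5–9 s: v starts -48 cm/s; Δx = -48·4 + ½·-3·4² = -216 cm; v ends -60 cm/s.
9–13 s: v starts -60 cm/s; Δx = -60·4 + ½·6·4² = -192 cm; v ends -36 cm/s.
13–14 s: v starts -36 cm/s; Δx = -36·1 + ½·-6·1² = -39 cm; v ends -42 cm/s.
x(14) = -2 + Σ Δx = -589 cm.

-589 cm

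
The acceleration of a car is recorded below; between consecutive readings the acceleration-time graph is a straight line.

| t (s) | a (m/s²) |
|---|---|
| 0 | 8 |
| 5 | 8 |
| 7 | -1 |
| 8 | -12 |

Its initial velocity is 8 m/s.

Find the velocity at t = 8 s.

Δv equals the area under the a-t graph; then v = v₀ + Δv.
0–5 s: 8 × 5 = 40 m/s
5–7 s: ½(8 + -1)(2) = 7 m/s
7–8 s: ½(-1 + -12)(1) = -6.5 m/s
Δv = 40.5 m/s, so v(8) = 8 + (40.5) = 48.5 m/s.

48.5 m/s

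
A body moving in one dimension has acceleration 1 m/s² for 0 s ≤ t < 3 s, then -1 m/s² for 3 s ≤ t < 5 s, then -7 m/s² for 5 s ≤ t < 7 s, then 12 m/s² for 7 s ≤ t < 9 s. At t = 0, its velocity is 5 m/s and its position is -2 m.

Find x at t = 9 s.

37.5 m

On each constant-a segment, Δv = aΔt and Δx = v₀Δt + ½aΔt²; chain segment to segment.
0–3 s: v starts 5 m/s; Δx = 5·3 + ½·1·3² = 19.5 m; v ends 8 m/s.
3–5 s: v starts 8 m/s; Δx = 8·2 + ½·-1·2² = 14 m; v ends 6 m/s.
5–7 s: v starts 6 m/s; Δx = 6·2 + ½·-7·2² = -2 m; v ends -8 m/s.
7–9 s: v starts -8 m/s; Δx = -8·2 + ½·12·2² = 8 m; v ends 16 m/s.
x(9) = -2 + Σ Δx = 37.5 m.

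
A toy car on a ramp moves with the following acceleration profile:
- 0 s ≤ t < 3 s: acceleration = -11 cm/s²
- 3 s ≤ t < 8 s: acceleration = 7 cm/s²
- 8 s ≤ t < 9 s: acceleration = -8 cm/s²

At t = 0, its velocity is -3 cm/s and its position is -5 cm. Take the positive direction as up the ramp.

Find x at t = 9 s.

-161 cm

On each constant-a segment, Δv = aΔt and Δx = v₀Δt + ½aΔt²; chain segment to segment.
0–3 s: v starts -3 cm/s; Δx = -3·3 + ½·-11·3² = -58.5 cm; v ends -36 cm/s.
3–8 s: v starts -36 cm/s; Δx = -36·5 + ½·7·5² = -92.5 cm; v ends -1 cm/s.
8–9 s: v starts -1 cm/s; Δx = -1·1 + ½·-8·1² = -5 cm; v ends -9 cm/s.
x(9) = -5 + Σ Δx = -161 cm.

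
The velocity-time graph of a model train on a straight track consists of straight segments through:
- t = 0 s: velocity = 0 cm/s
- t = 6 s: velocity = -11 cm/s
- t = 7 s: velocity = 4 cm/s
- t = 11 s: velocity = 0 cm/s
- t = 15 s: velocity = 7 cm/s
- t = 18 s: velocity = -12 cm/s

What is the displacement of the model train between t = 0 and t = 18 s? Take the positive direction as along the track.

-22 cm

Net displacement equals the area under the velocity-time graph (areas below the axis count negative).
0–6 s: ½(0 + -11)(6) = -33 cm
6–7 s: ½(-11 + 4)(1) = -3.5 cm
7–11 s: ½(4 + 0)(4) = 8 cm
11–15 s: ½(0 + 7)(4) = 14 cm
15–18 s: ½(7 + -12)(3) = -7.5 cm
Net displacement = -22 cm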